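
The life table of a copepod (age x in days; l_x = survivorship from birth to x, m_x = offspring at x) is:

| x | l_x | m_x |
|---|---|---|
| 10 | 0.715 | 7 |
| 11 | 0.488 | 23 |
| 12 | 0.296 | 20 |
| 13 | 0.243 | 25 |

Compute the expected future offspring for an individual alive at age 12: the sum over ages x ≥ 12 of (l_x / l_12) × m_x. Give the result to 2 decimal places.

l_12 = 0.296. Conditional survival from age 12 to x is l_x / l_12.
  x=12: (0.296/0.296) × 20 = 20.0000
  x=13: (0.243/0.296) × 25 = 20.5236
Sum = 20.0000 + 20.5236 = 40.5236

40.52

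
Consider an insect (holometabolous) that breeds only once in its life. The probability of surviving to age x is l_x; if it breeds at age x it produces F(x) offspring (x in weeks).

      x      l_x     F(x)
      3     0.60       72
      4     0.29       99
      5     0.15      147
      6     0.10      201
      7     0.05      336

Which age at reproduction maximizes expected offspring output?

Expected offspring if breeding at age x = l_x × F(x):
  age 3: 0.60 × 72 = 43.200
  age 4: 0.29 × 99 = 28.710
  age 5: 0.15 × 147 = 22.050
  age 6: 0.10 × 201 = 20.100
  age 7: 0.05 × 336 = 16.800
Maximum at age 3 (43.200).

3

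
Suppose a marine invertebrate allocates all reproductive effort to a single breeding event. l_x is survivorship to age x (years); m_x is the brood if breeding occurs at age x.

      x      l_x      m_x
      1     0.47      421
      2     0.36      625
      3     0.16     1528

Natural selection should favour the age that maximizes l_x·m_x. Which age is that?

3

Expected offspring if breeding at age x = l_x × m_x:
  age 1: 0.47 × 421 = 197.870
  age 2: 0.36 × 625 = 225.000
  age 3: 0.16 × 1528 = 244.480
Maximum at age 3 (244.480).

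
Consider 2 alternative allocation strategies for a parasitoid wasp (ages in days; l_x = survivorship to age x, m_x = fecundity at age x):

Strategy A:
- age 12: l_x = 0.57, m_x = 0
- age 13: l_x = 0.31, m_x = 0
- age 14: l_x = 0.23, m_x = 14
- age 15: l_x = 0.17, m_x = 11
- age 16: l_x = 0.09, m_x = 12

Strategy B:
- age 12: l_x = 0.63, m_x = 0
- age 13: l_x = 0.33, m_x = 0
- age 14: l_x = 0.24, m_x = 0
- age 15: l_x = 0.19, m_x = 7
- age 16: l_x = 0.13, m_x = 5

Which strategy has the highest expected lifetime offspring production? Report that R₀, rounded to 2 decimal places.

6.17

Strategy A: R₀ = 0.57×0 + 0.31×0 + 0.23×14 + 0.17×11 + 0.09×12 = 6.1700
Strategy B: R₀ = 0.63×0 + 0.33×0 + 0.24×0 + 0.19×7 + 0.13×5 = 1.9800
Highest R₀: strategy A with 6.1700.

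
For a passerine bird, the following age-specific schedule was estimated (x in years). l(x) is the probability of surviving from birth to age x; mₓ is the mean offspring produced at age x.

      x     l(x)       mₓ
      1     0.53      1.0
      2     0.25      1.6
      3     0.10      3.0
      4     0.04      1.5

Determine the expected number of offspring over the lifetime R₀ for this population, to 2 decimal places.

1.29

R₀ = Σ l(x) mₓ:
  age 1: 0.53 × 1.0 = 0.5300
  age 2: 0.25 × 1.6 = 0.4000
  age 3: 0.10 × 3.0 = 0.3000
  age 4: 0.04 × 1.5 = 0.0600
R₀ = 0.5300 + 0.4000 + 0.3000 + 0.0600 = 1.2900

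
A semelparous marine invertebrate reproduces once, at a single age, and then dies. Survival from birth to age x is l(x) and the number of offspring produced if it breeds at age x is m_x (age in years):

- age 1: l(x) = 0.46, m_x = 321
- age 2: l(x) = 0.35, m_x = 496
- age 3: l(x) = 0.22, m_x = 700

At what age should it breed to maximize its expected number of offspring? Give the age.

2

Expected offspring if breeding at age x = l(x) × m_x:
  age 1: 0.46 × 321 = 147.660
  age 2: 0.35 × 496 = 173.600
  age 3: 0.22 × 700 = 154.000
Maximum at age 2 (173.600).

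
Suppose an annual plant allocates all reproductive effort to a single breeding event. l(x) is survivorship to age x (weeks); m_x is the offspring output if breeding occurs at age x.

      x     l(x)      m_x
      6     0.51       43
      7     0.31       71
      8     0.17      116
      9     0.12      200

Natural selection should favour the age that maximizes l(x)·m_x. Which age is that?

9

Expected offspring if breeding at age x = l(x) × m_x:
  age 6: 0.51 × 43 = 21.930
  age 7: 0.31 × 71 = 22.010
  age 8: 0.17 × 116 = 19.720
  age 9: 0.12 × 200 = 24.000
Maximum at age 9 (24.000).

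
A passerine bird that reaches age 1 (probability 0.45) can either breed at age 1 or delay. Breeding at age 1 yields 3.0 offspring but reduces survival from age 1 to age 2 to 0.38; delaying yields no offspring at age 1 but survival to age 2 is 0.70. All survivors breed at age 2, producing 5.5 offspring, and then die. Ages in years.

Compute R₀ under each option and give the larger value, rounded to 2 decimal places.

2.29

breed at age 1: R₀ = 0.45 × (3.0 + 0.38 × 5.5) = 0.45 × 5.0900 = 2.2905
delay to age 2: R₀ = 0.45 × (0.70 × 5.5) = 0.45 × 3.8500 = 1.7325
Higher: breed at age 1 (2.2905).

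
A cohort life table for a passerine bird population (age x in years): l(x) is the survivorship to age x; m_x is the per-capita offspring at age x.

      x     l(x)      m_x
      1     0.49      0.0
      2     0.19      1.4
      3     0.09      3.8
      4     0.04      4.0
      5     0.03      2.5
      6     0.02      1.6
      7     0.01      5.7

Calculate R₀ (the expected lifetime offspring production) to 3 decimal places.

R₀ = Σ l(x) m_x:
  age 1: 0.49 × 0.0 = 0.0000
  age 2: 0.19 × 1.4 = 0.2660
  age 3: 0.09 × 3.8 = 0.3420
  age 4: 0.04 × 4.0 = 0.1600
  age 5: 0.03 × 2.5 = 0.0750
  age 6: 0.02 × 1.6 = 0.0320
  age 7: 0.01 × 5.7 = 0.0570
R₀ = 0.0000 + 0.2660 + 0.3420 + 0.1600 + 0.0750 + 0.0320 + 0.0570 = 0.9320

0.932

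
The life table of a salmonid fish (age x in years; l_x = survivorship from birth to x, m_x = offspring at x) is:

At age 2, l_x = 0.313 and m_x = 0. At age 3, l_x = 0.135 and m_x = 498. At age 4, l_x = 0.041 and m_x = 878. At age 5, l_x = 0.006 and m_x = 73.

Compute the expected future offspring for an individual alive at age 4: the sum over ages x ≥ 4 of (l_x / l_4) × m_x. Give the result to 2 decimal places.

l_4 = 0.041. Conditional survival from age 4 to x is l_x / l_4.
  x=4: (0.041/0.041) × 878 = 878.0000
  x=5: (0.006/0.041) × 73 = 10.6829
Sum = 878.0000 + 10.6829 = 888.6829

888.68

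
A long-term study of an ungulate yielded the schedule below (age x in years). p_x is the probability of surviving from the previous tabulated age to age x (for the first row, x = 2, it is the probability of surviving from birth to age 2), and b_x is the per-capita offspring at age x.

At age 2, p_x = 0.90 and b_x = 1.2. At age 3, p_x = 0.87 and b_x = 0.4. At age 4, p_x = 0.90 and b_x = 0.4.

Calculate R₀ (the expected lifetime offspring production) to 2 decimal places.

1.68

Survivorship from birth: l_x = p_2·p_3·…·p_x.
  l_2 = 0.90000
  l_3 = 0.78300
  l_4 = 0.70470
R₀ = Σ l_x b_x:
  age 2: 0.90000 × 1.2 = 1.0800
  age 3: 0.78300 × 0.4 = 0.3132
  age 4: 0.70470 × 0.4 = 0.2819
R₀ = 1.0800 + 0.3132 + 0.2819 = 1.6751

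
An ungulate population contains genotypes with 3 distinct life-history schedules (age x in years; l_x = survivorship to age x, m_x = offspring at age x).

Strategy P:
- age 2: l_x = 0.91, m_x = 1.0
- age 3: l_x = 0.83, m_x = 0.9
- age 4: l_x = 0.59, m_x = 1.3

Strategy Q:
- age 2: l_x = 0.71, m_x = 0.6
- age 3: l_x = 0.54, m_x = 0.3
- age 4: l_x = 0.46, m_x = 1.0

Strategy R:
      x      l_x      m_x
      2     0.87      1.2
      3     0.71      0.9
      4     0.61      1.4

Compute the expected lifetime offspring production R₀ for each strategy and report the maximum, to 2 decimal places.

2.54

Strategy P: R₀ = 0.91×1.0 + 0.83×0.9 + 0.59×1.3 = 2.4240
Strategy Q: R₀ = 0.71×0.6 + 0.54×0.3 + 0.46×1.0 = 1.0480
Strategy R: R₀ = 0.87×1.2 + 0.71×0.9 + 0.61×1.4 = 2.5370
Highest R₀: strategy R with 2.5370.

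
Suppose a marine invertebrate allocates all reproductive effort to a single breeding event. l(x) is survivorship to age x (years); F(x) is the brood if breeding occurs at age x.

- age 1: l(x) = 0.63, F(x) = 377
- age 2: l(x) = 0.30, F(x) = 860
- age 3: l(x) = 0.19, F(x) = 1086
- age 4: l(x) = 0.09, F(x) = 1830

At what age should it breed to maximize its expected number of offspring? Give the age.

2

Expected offspring if breeding at age x = l(x) × F(x):
  age 1: 0.63 × 377 = 237.510
  age 2: 0.30 × 860 = 258.000
  age 3: 0.19 × 1086 = 206.340
  age 4: 0.09 × 1830 = 164.700
Maximum at age 2 (258.000).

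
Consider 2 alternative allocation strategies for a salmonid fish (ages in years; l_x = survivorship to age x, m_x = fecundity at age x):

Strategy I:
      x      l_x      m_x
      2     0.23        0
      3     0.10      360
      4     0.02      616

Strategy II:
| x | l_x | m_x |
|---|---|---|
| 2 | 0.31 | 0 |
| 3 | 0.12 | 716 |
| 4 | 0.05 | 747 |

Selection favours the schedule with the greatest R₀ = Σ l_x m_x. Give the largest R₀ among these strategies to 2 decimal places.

123.27

Strategy I: R₀ = 0.23×0 + 0.10×360 + 0.02×616 = 48.3200
Strategy II: R₀ = 0.31×0 + 0.12×716 + 0.05×747 = 123.2700
Highest R₀: strategy II with 123.2700.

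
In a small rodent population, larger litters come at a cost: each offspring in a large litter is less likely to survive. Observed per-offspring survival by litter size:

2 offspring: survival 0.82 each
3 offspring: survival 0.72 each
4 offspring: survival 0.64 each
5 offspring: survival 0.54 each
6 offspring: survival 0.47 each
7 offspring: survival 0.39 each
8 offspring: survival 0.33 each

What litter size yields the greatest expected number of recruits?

Expected recruits = c × s(c):
  c=2: 2 × 0.82 = 1.640
  c=3: 3 × 0.72 = 2.160
  c=4: 4 × 0.64 = 2.560
  c=5: 5 × 0.54 = 2.700
  c=6: 6 × 0.47 = 2.820
  c=7: 7 × 0.39 = 2.730
  c=8: 8 × 0.33 = 2.640
Maximum at c = 6 (2.820 recruits).

6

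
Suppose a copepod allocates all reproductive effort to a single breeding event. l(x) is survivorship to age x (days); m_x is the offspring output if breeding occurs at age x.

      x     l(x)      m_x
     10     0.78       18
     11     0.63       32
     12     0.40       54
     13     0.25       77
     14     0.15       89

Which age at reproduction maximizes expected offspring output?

12

Expected offspring if breeding at age x = l(x) × m_x:
  age 10: 0.78 × 18 = 14.040
  age 11: 0.63 × 32 = 20.160
  age 12: 0.40 × 54 = 21.600
  age 13: 0.25 × 77 = 19.250
  age 14: 0.15 × 89 = 13.350
Maximum at age 12 (21.600).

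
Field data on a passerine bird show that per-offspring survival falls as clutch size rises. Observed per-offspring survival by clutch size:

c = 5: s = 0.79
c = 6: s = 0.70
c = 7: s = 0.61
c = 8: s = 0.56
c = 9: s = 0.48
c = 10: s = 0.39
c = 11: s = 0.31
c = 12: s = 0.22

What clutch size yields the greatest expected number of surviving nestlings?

Expected surviving nestlings = c × s(c):
  c=5: 5 × 0.79 = 3.950
  c=6: 6 × 0.70 = 4.200
  c=7: 7 × 0.61 = 4.270
  c=8: 8 × 0.56 = 4.480
  c=9: 9 × 0.48 = 4.320
  c=10: 10 × 0.39 = 3.900
  c=11: 11 × 0.31 = 3.410
  c=12: 12 × 0.22 = 2.640
Maximum at c = 8 (4.480 surviving nestlings).

8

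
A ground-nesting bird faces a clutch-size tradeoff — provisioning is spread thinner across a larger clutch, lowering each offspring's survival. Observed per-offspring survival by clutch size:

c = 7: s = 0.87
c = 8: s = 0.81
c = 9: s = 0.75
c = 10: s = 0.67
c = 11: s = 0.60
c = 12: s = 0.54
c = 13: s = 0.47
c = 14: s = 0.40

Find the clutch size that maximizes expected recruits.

9

Expected recruits = c × s(c):
  c=7: 7 × 0.87 = 6.090
  c=8: 8 × 0.81 = 6.480
  c=9: 9 × 0.75 = 6.750
  c=10: 10 × 0.67 = 6.700
  c=11: 11 × 0.60 = 6.600
  c=12: 12 × 0.54 = 6.480
  c=13: 13 × 0.47 = 6.110
  c=14: 14 × 0.40 = 5.600
Maximum at c = 9 (6.750 recruits).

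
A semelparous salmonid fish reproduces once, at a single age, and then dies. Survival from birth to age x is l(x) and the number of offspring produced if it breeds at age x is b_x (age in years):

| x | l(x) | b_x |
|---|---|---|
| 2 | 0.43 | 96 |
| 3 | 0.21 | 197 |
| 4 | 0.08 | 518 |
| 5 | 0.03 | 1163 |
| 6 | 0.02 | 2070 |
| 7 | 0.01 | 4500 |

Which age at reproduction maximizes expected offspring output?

Expected offspring if breeding at age x = l(x) × b_x:
  age 2: 0.43 × 96 = 41.280
  age 3: 0.21 × 197 = 41.370
  age 4: 0.08 × 518 = 41.440
  age 5: 0.03 × 1163 = 34.890
  age 6: 0.02 × 2070 = 41.400
  age 7: 0.01 × 4500 = 45.000
Maximum at age 7 (45.000).

7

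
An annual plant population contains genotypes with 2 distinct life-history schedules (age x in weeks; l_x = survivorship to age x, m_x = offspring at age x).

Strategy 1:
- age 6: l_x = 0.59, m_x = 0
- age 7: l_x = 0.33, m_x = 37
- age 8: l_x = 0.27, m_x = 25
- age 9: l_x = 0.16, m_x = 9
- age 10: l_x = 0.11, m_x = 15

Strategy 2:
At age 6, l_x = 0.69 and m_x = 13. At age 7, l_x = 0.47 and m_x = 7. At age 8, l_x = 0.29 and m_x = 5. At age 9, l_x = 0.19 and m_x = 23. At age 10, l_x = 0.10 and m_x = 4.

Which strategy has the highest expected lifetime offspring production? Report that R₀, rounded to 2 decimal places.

22.05

Strategy 1: R₀ = 0.59×0 + 0.33×37 + 0.27×25 + 0.16×9 + 0.11×15 = 22.0500
Strategy 2: R₀ = 0.69×13 + 0.47×7 + 0.29×5 + 0.19×23 + 0.10×4 = 18.4800
Highest R₀: strategy 1 with 22.0500.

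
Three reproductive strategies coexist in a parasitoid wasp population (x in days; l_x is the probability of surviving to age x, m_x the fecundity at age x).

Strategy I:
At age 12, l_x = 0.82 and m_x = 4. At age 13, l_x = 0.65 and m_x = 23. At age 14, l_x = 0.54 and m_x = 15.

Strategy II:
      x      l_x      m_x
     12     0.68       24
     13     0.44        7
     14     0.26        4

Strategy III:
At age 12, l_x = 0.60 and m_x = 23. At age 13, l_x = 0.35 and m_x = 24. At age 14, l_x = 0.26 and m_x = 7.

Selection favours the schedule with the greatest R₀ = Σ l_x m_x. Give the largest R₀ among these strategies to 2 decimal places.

26.33

Strategy I: R₀ = 0.82×4 + 0.65×23 + 0.54×15 = 26.3300
Strategy II: R₀ = 0.68×24 + 0.44×7 + 0.26×4 = 20.4400
Strategy III: R₀ = 0.60×23 + 0.35×24 + 0.26×7 = 24.0200
Highest R₀: strategy I with 26.3300.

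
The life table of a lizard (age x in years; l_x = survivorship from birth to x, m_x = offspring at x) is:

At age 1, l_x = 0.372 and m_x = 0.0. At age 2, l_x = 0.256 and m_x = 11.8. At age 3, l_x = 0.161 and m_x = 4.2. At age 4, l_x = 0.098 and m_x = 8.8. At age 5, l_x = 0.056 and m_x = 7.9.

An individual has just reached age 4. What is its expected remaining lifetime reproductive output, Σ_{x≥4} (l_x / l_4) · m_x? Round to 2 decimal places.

l_4 = 0.098. Conditional survival from age 4 to x is l_x / l_4.
  x=4: (0.098/0.098) × 8.8 = 8.8000
  x=5: (0.056/0.098) × 7.9 = 4.5143
Sum = 8.8000 + 4.5143 = 13.3143

13.31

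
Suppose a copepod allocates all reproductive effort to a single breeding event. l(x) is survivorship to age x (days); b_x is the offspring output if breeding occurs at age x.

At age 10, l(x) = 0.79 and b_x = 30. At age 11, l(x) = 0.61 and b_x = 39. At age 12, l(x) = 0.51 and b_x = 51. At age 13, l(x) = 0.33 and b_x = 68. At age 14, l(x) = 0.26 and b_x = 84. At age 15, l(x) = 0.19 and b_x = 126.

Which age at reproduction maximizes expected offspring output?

Expected offspring if breeding at age x = l(x) × b_x:
  age 10: 0.79 × 30 = 23.700
  age 11: 0.61 × 39 = 23.790
  age 12: 0.51 × 51 = 26.010
  age 13: 0.33 × 68 = 22.440
  age 14: 0.26 × 84 = 21.840
  age 15: 0.19 × 126 = 23.940
Maximum at age 12 (26.010).

12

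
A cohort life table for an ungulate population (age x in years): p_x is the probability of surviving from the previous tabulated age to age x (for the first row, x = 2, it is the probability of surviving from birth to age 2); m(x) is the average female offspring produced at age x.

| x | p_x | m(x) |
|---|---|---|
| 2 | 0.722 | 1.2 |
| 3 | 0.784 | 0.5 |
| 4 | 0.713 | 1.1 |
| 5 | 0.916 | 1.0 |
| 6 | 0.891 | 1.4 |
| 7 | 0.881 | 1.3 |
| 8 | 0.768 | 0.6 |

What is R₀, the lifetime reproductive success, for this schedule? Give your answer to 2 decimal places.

Survivorship from birth: l_x = p_2·p_3·…·p_x.
  l_2 = 0.72200
  l_3 = 0.56605
  l_4 = 0.40359
  l_5 = 0.36969
  l_6 = 0.32939
  l_7 = 0.29020
  l_8 = 0.22287
R₀ = Σ l_x m(x):
  age 2: 0.72200 × 1.2 = 0.8664
  age 3: 0.56605 × 0.5 = 0.2830
  age 4: 0.40359 × 1.1 = 0.4439
  age 5: 0.36969 × 1.0 = 0.3697
  age 6: 0.32939 × 1.4 = 0.4611
  age 7: 0.29020 × 1.3 = 0.3773
  age 8: 0.22287 × 0.6 = 0.1337
R₀ = 0.8664 + 0.2830 + 0.4439 + 0.3697 + 0.4611 + 0.3773 + 0.1337 = 2.9352

2.94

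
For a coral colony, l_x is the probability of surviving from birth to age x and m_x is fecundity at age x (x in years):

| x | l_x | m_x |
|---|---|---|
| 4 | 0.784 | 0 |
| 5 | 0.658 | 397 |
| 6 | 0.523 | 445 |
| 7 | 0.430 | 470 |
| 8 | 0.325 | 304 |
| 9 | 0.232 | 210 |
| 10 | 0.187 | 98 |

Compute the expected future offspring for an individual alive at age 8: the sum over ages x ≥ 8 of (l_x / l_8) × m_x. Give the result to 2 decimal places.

l_8 = 0.325. Conditional survival from age 8 to x is l_x / l_8.
  x=8: (0.325/0.325) × 304 = 304.0000
  x=9: (0.232/0.325) × 210 = 149.9077
  x=10: (0.187/0.325) × 98 = 56.3877
Sum = 304.0000 + 149.9077 + 56.3877 = 510.2954

510.30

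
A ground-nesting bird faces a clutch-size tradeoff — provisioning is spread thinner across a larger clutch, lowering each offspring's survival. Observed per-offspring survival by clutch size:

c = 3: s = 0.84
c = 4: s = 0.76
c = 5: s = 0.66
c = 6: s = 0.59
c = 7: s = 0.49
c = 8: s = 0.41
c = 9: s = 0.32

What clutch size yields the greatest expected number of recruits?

Expected recruits = c × s(c):
  c=3: 3 × 0.84 = 2.520
  c=4: 4 × 0.76 = 3.040
  c=5: 5 × 0.66 = 3.300
  c=6: 6 × 0.59 = 3.540
  c=7: 7 × 0.49 = 3.430
  c=8: 8 × 0.41 = 3.280
  c=9: 9 × 0.32 = 2.880
Maximum at c = 6 (3.540 recruits).

6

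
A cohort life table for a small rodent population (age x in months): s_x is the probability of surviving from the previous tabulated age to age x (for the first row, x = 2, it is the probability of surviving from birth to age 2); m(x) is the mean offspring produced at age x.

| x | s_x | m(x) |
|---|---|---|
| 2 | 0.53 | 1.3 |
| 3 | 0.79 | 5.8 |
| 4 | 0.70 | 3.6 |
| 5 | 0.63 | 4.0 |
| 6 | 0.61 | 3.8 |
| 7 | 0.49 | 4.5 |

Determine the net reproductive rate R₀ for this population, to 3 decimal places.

5.588

Survivorship from birth: l_x = s_2·s_3·…·s_x.
  l_2 = 0.53000
  l_3 = 0.41870
  l_4 = 0.29309
  l_5 = 0.18465
  l_6 = 0.11263
  l_7 = 0.05519
R₀ = Σ l_x m(x):
  age 2: 0.53000 × 1.3 = 0.6890
  age 3: 0.41870 × 5.8 = 2.4285
  age 4: 0.29309 × 3.6 = 1.0551
  age 5: 0.18465 × 4.0 = 0.7386
  age 6: 0.11263 × 3.8 = 0.4280
  age 7: 0.05519 × 4.5 = 0.2484
R₀ = 0.6890 + 2.4285 + 1.0551 + 0.7386 + 0.4280 + 0.2484 = 5.5875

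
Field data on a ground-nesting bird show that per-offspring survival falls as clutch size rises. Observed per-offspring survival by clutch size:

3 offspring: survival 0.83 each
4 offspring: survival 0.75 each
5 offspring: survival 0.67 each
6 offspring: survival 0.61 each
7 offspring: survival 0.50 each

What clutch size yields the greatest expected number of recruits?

6

Expected recruits = c × s(c):
  c=3: 3 × 0.83 = 2.490
  c=4: 4 × 0.75 = 3.000
  c=5: 5 × 0.67 = 3.350
  c=6: 6 × 0.61 = 3.660
  c=7: 7 × 0.50 = 3.500
Maximum at c = 6 (3.660 recruits).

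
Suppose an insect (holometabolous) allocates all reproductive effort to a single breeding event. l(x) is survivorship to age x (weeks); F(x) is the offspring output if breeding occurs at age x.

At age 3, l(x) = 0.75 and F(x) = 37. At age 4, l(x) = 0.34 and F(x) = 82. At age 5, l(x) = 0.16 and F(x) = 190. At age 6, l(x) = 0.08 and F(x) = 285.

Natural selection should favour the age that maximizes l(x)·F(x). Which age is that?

5

Expected offspring if breeding at age x = l(x) × F(x):
  age 3: 0.75 × 37 = 27.750
  age 4: 0.34 × 82 = 27.880
  age 5: 0.16 × 190 = 30.400
  age 6: 0.08 × 285 = 22.800
Maximum at age 5 (30.400).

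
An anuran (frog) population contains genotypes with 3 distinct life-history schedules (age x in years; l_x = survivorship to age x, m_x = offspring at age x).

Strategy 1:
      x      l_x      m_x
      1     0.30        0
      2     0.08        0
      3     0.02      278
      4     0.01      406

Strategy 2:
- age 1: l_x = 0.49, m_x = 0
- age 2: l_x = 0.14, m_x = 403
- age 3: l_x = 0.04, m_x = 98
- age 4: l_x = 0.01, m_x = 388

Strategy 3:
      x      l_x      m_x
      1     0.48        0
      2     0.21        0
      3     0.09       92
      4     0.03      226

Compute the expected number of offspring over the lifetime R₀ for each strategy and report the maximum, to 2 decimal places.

64.22

Strategy 1: R₀ = 0.30×0 + 0.08×0 + 0.02×278 + 0.01×406 = 9.6200
Strategy 2: R₀ = 0.49×0 + 0.14×403 + 0.04×98 + 0.01×388 = 64.2200
Strategy 3: R₀ = 0.48×0 + 0.21×0 + 0.09×92 + 0.03×226 = 15.0600
Highest R₀: strategy 2 with 64.2200.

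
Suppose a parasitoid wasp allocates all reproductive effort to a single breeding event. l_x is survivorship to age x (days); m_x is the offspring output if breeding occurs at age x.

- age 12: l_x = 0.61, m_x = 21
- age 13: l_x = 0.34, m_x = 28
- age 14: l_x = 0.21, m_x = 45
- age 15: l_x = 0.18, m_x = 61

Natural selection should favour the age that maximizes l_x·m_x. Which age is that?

Expected offspring if breeding at age x = l_x × m_x:
  age 12: 0.61 × 21 = 12.810
  age 13: 0.34 × 28 = 9.520
  age 14: 0.21 × 45 = 9.450
  age 15: 0.18 × 61 = 10.980
Maximum at age 12 (12.810).

12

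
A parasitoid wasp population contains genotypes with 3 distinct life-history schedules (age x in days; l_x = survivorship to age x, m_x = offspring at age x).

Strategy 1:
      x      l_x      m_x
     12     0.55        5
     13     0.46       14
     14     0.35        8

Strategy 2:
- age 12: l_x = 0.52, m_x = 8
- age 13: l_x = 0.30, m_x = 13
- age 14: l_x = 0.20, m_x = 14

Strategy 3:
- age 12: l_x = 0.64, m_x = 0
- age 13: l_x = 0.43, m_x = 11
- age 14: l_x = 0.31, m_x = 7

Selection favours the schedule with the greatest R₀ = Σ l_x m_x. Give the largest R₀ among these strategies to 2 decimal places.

Strategy 1: R₀ = 0.55×5 + 0.46×14 + 0.35×8 = 11.9900
Strategy 2: R₀ = 0.52×8 + 0.30×13 + 0.20×14 = 10.8600
Strategy 3: R₀ = 0.64×0 + 0.43×11 + 0.31×7 = 6.9000
Highest R₀: strategy 1 with 11.9900.

11.99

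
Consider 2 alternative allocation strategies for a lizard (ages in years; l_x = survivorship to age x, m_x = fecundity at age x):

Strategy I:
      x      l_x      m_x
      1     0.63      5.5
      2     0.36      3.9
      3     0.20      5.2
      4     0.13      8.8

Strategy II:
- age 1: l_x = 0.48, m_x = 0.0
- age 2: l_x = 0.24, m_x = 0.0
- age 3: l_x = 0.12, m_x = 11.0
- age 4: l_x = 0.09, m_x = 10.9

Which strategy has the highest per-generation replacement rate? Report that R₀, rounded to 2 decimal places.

7.05

Strategy I: R₀ = 0.63×5.5 + 0.36×3.9 + 0.20×5.2 + 0.13×8.8 = 7.0530
Strategy II: R₀ = 0.48×0.0 + 0.24×0.0 + 0.12×11.0 + 0.09×10.9 = 2.3010
Highest R₀: strategy I with 7.0530.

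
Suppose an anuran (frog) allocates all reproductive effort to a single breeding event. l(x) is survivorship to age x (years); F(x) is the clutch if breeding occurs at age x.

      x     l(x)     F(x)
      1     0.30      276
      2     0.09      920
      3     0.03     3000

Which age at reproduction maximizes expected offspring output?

3

Expected offspring if breeding at age x = l(x) × F(x):
  age 1: 0.30 × 276 = 82.800
  age 2: 0.09 × 920 = 82.800
  age 3: 0.03 × 3000 = 90.000
Maximum at age 3 (90.000).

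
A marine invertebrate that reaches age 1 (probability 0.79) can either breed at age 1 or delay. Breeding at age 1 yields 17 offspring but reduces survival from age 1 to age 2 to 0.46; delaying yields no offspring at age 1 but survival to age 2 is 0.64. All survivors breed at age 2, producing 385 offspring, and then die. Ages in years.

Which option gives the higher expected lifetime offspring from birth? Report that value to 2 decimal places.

breed at age 1: R₀ = 0.79 × (17 + 0.46 × 385) = 0.79 × 194.1000 = 153.3390
delay to age 2: R₀ = 0.79 × (0.64 × 385) = 0.79 × 246.4000 = 194.6560
Higher: delay to age 2 (194.6560).

194.66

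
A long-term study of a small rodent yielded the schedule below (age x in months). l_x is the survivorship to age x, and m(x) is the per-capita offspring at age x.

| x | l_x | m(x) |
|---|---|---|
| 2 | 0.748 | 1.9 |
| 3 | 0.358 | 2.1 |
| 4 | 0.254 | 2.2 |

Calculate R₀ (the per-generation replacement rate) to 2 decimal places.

2.73

R₀ = Σ l_x m(x):
  age 2: 0.748 × 1.9 = 1.4212
  age 3: 0.358 × 2.1 = 0.7518
  age 4: 0.254 × 2.2 = 0.5588
R₀ = 1.4212 + 0.7518 + 0.5588 = 2.7318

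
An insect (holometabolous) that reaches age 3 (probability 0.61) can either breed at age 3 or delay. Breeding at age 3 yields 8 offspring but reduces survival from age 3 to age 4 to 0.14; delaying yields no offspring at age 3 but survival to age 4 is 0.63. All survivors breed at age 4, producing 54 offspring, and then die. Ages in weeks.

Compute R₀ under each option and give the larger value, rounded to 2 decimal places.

20.75

breed at age 3: R₀ = 0.61 × (8 + 0.14 × 54) = 0.61 × 15.5600 = 9.4916
delay to age 4: R₀ = 0.61 × (0.63 × 54) = 0.61 × 34.0200 = 20.7522
Higher: delay to age 4 (20.7522).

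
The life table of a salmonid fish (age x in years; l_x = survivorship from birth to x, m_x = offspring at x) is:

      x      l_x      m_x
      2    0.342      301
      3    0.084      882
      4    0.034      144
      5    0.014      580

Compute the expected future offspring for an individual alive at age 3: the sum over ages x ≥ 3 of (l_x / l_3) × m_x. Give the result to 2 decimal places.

l_3 = 0.084. Conditional survival from age 3 to x is l_x / l_3.
  x=3: (0.084/0.084) × 882 = 882.0000
  x=4: (0.034/0.084) × 144 = 58.2857
  x=5: (0.014/0.084) × 580 = 96.6667
Sum = 882.0000 + 58.2857 + 96.6667 = 1036.9524

1036.95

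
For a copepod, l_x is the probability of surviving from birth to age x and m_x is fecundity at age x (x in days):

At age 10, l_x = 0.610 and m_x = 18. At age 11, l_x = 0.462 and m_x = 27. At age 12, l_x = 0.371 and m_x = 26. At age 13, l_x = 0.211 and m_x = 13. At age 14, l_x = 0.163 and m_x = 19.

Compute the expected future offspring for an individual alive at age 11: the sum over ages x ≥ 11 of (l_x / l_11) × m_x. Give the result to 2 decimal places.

l_11 = 0.462. Conditional survival from age 11 to x is l_x / l_11.
  x=11: (0.462/0.462) × 27 = 27.0000
  x=12: (0.371/0.462) × 26 = 20.8788
  x=13: (0.211/0.462) × 13 = 5.9372
  x=14: (0.163/0.462) × 19 = 6.7035
Sum = 27.0000 + 20.8788 + 5.9372 + 6.7035 = 60.5195

60.52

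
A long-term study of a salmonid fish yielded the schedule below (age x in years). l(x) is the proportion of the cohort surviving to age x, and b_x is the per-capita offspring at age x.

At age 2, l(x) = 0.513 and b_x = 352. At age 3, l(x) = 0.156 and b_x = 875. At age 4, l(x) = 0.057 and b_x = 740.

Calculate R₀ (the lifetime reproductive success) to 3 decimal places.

359.256

R₀ = Σ l(x) b_x:
  age 2: 0.513 × 352 = 180.5760
  age 3: 0.156 × 875 = 136.5000
  age 4: 0.057 × 740 = 42.1800
R₀ = 180.5760 + 136.5000 + 42.1800 = 359.2560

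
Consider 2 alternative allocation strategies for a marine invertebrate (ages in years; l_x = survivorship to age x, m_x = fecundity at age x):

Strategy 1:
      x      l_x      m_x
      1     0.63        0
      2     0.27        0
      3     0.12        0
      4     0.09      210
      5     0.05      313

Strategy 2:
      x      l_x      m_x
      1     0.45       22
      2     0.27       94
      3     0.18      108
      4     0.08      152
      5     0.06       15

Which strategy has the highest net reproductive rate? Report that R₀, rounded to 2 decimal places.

67.78

Strategy 1: R₀ = 0.63×0 + 0.27×0 + 0.12×0 + 0.09×210 + 0.05×313 = 34.5500
Strategy 2: R₀ = 0.45×22 + 0.27×94 + 0.18×108 + 0.08×152 + 0.06×15 = 67.7800
Highest R₀: strategy 2 with 67.7800.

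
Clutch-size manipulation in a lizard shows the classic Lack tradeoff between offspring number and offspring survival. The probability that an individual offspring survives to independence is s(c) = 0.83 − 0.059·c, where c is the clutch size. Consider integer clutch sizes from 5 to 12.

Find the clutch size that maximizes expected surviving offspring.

Expected surviving offspring = c × s(c):
  c=5: 5 × 0.535 = 2.675
  c=6: 6 × 0.476 = 2.856
  c=7: 7 × 0.417 = 2.919
  c=8: 8 × 0.358 = 2.864
  c=9: 9 × 0.299 = 2.691
  c=10: 10 × 0.240 = 2.400
  c=11: 11 × 0.181 = 1.991
  c=12: 12 × 0.122 = 1.464
Maximum at c = 7 (2.919 surviving offspring).

7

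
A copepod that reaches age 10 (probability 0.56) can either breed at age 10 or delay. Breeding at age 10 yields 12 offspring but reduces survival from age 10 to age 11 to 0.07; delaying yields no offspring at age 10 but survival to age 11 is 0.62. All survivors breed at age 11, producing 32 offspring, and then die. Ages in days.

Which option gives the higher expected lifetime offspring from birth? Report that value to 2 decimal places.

11.11

breed at age 10: R₀ = 0.56 × (12 + 0.07 × 32) = 0.56 × 14.2400 = 7.9744
delay to age 11: R₀ = 0.56 × (0.62 × 32) = 0.56 × 19.8400 = 11.1104
Higher: delay to age 11 (11.1104).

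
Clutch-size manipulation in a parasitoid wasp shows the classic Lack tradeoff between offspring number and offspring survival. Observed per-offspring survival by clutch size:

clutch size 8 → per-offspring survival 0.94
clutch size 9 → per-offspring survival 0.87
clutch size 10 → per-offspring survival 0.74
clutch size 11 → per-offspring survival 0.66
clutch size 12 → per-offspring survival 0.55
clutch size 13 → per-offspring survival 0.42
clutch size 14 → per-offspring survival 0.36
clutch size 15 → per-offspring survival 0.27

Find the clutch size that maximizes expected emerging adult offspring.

9

Expected emerging adult offspring = c × s(c):
  c=8: 8 × 0.94 = 7.520
  c=9: 9 × 0.87 = 7.830
  c=10: 10 × 0.74 = 7.400
  c=11: 11 × 0.66 = 7.260
  c=12: 12 × 0.55 = 6.600
  c=13: 13 × 0.42 = 5.460
  c=14: 14 × 0.36 = 5.040
  c=15: 15 × 0.27 = 4.050
Maximum at c = 9 (7.830 emerging adult offspring).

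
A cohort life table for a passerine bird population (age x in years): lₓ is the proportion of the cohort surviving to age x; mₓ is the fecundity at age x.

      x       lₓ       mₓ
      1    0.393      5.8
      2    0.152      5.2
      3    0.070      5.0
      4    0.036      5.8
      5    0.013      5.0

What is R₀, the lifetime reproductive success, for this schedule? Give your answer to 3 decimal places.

3.694

R₀ = Σ lₓ mₓ:
  age 1: 0.393 × 5.8 = 2.2794
  age 2: 0.152 × 5.2 = 0.7904
  age 3: 0.070 × 5.0 = 0.3500
  age 4: 0.036 × 5.8 = 0.2088
  age 5: 0.013 × 5.0 = 0.0650
R₀ = 2.2794 + 0.7904 + 0.3500 + 0.2088 + 0.0650 = 3.6936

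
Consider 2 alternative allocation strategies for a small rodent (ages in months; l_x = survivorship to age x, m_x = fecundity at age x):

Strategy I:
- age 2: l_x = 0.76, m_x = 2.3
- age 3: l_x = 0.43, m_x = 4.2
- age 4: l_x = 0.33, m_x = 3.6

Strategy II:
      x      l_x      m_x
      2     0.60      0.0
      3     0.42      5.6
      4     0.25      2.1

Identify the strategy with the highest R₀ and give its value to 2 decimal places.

4.74

Strategy I: R₀ = 0.76×2.3 + 0.43×4.2 + 0.33×3.6 = 4.7420
Strategy II: R₀ = 0.60×0.0 + 0.42×5.6 + 0.25×2.1 = 2.8770
Highest R₀: strategy I with 4.7420.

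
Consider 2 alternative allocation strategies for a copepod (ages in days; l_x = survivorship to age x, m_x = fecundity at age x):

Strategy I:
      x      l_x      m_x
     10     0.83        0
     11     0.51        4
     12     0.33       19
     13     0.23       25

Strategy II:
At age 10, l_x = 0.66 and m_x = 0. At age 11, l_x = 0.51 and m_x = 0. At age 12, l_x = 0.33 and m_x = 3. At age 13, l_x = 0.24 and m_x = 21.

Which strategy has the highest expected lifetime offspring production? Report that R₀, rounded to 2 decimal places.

14.06

Strategy I: R₀ = 0.83×0 + 0.51×4 + 0.33×19 + 0.23×25 = 14.0600
Strategy II: R₀ = 0.66×0 + 0.51×0 + 0.33×3 + 0.24×21 = 6.0300
Highest R₀: strategy I with 14.0600.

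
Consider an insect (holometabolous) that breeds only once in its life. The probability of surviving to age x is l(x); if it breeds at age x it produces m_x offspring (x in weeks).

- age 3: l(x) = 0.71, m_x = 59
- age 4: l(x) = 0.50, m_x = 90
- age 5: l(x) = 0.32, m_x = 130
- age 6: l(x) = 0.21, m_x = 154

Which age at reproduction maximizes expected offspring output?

4

Expected offspring if breeding at age x = l(x) × m_x:
  age 3: 0.71 × 59 = 41.890
  age 4: 0.50 × 90 = 45.000
  age 5: 0.32 × 130 = 41.600
  age 6: 0.21 × 154 = 32.340
Maximum at age 4 (45.000).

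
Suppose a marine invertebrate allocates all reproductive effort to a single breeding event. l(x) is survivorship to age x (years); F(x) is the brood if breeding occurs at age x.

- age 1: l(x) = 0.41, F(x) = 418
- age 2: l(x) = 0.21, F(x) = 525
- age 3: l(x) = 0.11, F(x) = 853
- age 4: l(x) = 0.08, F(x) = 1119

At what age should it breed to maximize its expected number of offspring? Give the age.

Expected offspring if breeding at age x = l(x) × F(x):
  age 1: 0.41 × 418 = 171.380
  age 2: 0.21 × 525 = 110.250
  age 3: 0.11 × 853 = 93.830
  age 4: 0.08 × 1119 = 89.520
Maximum at age 1 (171.380).

1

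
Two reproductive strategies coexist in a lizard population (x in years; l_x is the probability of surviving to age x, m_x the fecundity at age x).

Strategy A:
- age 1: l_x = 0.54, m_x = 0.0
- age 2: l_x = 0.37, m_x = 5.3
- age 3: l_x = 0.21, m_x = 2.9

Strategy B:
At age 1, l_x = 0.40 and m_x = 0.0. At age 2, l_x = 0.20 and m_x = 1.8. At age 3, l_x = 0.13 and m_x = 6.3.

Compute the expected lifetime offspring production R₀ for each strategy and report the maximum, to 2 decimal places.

Strategy A: R₀ = 0.54×0.0 + 0.37×5.3 + 0.21×2.9 = 2.5700
Strategy B: R₀ = 0.40×0.0 + 0.20×1.8 + 0.13×6.3 = 1.1790
Highest R₀: strategy A with 2.5700.

2.57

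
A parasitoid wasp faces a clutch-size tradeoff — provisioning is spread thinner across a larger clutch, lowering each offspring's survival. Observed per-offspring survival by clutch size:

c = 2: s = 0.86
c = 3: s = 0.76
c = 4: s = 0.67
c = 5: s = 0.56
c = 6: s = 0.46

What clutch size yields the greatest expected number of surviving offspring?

Expected surviving offspring = c × s(c):
  c=2: 2 × 0.86 = 1.720
  c=3: 3 × 0.76 = 2.280
  c=4: 4 × 0.67 = 2.680
  c=5: 5 × 0.56 = 2.800
  c=6: 6 × 0.46 = 2.760
Maximum at c = 5 (2.800 surviving offspring).

5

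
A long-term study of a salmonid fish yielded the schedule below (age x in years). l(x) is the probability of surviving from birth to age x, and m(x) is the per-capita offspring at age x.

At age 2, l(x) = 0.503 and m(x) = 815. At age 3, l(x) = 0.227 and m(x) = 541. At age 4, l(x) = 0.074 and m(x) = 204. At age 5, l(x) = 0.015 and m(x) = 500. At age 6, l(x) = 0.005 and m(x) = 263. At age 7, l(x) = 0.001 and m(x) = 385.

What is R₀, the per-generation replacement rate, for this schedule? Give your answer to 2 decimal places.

R₀ = Σ l(x) m(x):
  age 2: 0.503 × 815 = 409.9450
  age 3: 0.227 × 541 = 122.8070
  age 4: 0.074 × 204 = 15.0960
  age 5: 0.015 × 500 = 7.5000
  age 6: 0.005 × 263 = 1.3150
  age 7: 0.001 × 385 = 0.3850
R₀ = 409.9450 + 122.8070 + 15.0960 + 7.5000 + 1.3150 + 0.3850 = 557.0480

557.05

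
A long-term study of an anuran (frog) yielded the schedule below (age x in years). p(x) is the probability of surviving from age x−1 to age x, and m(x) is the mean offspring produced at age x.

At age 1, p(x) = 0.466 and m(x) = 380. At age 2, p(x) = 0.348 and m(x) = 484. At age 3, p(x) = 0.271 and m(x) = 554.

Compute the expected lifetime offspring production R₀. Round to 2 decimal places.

279.92

Survivorship from birth: l_x = p_1·p_2·…·p_x.
  l_1 = 0.46600
  l_2 = 0.16217
  l_3 = 0.04395
R₀ = Σ l_x m(x):
  age 1: 0.46600 × 380 = 177.0800
  age 2: 0.16217 × 484 = 78.4903
  age 3: 0.04395 × 554 = 24.3483
R₀ = 177.0800 + 78.4903 + 24.3483 = 279.9186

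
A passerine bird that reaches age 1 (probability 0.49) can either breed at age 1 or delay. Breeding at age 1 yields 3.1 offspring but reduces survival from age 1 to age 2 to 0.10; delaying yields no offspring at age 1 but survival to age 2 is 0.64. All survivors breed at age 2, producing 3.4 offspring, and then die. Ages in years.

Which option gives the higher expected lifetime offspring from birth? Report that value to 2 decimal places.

breed at age 1: R₀ = 0.49 × (3.1 + 0.10 × 3.4) = 0.49 × 3.4400 = 1.6856
delay to age 2: R₀ = 0.49 × (0.64 × 3.4) = 0.49 × 2.1760 = 1.0662
Higher: breed at age 1 (1.6856).

1.69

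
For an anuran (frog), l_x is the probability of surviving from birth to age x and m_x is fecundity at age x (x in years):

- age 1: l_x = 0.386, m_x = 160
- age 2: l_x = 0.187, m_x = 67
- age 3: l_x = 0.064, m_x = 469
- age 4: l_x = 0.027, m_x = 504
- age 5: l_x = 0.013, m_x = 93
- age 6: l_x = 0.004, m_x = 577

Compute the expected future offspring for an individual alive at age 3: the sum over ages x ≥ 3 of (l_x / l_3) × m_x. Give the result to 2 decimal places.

736.58

l_3 = 0.064. Conditional survival from age 3 to x is l_x / l_3.
  x=3: (0.064/0.064) × 469 = 469.0000
  x=4: (0.027/0.064) × 504 = 212.6250
  x=5: (0.013/0.064) × 93 = 18.8906
  x=6: (0.004/0.064) × 577 = 36.0625
Sum = 469.0000 + 212.6250 + 18.8906 + 36.0625 = 736.5781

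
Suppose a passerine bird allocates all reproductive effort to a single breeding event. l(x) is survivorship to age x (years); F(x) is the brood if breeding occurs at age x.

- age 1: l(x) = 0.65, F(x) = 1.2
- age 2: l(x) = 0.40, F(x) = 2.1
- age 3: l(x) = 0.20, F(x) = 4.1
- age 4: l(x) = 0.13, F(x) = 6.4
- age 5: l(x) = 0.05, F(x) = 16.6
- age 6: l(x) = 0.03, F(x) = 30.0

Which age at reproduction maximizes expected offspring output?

Expected offspring if breeding at age x = l(x) × F(x):
  age 1: 0.65 × 1.2 = 0.780
  age 2: 0.40 × 2.1 = 0.840
  age 3: 0.20 × 4.1 = 0.820
  age 4: 0.13 × 6.4 = 0.832
  age 5: 0.05 × 16.6 = 0.830
  age 6: 0.03 × 30.0 = 0.900
Maximum at age 6 (0.900).

6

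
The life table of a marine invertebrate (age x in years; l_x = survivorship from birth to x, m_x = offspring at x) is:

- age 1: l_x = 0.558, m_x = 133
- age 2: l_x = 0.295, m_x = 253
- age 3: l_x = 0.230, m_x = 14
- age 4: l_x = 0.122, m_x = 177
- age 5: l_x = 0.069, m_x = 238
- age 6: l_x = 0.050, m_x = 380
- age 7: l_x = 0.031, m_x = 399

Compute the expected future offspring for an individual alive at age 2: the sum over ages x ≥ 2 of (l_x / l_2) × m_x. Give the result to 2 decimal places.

l_2 = 0.295. Conditional survival from age 2 to x is l_x / l_2.
  x=2: (0.295/0.295) × 253 = 253.0000
  x=3: (0.230/0.295) × 14 = 10.9153
  x=4: (0.122/0.295) × 177 = 73.2000
  x=5: (0.069/0.295) × 238 = 55.6678
  x=6: (0.050/0.295) × 380 = 64.4068
  x=7: (0.031/0.295) × 399 = 41.9288
Sum = 253.0000 + 10.9153 + 73.2000 + 55.6678 + 64.4068 + 41.9288 = 499.1186

499.12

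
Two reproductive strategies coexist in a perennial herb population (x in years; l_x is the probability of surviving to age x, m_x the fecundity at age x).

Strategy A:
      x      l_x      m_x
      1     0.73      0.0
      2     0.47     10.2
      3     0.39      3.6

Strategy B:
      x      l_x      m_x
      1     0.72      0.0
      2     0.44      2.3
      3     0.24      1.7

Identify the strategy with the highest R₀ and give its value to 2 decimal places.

6.20

Strategy A: R₀ = 0.73×0.0 + 0.47×10.2 + 0.39×3.6 = 6.1980
Strategy B: R₀ = 0.72×0.0 + 0.44×2.3 + 0.24×1.7 = 1.4200
Highest R₀: strategy A with 6.1980.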